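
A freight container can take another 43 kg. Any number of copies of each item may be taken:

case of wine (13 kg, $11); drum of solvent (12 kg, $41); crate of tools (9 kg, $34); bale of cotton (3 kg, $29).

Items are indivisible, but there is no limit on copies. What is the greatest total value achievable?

$406

Best value-per-unit is bale of cotton at 29/3, and filling with it alone uses weight 14×3=42. No mix of the others beats 14×29 = 406.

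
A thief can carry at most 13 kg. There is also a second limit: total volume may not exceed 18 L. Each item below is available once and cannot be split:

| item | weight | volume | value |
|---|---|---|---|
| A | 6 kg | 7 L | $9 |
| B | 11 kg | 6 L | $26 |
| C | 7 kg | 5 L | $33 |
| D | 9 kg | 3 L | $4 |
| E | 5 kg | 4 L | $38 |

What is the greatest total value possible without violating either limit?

Feasible sets respecting both limits:
- C+E: weight 12, volume 9, value 71
- A+E: weight 11, volume 11, value 47
- A+C: weight 13, volume 12, value 42
- E: weight 5, volume 4, value 38
Best: $71.

$71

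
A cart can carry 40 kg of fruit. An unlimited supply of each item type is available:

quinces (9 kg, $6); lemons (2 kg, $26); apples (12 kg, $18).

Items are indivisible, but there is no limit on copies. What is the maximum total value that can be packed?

$520

Best value-per-unit is lemons at 26/2, and filling with it alone uses weight 20×2=40. No mix of the others beats 20×26 = 520.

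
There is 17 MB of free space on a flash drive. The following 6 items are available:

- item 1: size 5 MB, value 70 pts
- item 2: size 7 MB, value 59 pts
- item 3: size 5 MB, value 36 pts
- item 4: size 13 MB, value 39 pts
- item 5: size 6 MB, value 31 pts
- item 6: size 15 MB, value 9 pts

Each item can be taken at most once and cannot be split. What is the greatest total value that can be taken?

165 pts

Check high-value combinations within 17 MB:
- item 1+item 2+item 3: size 5+7+5=17, value 70+59+36=165
- item 1+item 3+item 5: size 5+5+6=16, value 70+36+31=137
- item 1+item 2: size 5+7=12, value 70+59=129
Best: 165 pts.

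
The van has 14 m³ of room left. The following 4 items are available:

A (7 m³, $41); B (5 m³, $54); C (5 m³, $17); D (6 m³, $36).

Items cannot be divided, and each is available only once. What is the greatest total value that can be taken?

Check high-value combinations within 14 m³:
- A+B: volume 7+5=12, value 41+54=95
- B+D: volume 5+6=11, value 54+36=90
- A+D: volume 7+6=13, value 41+36=77
- B+C: volume 5+5=10, value 54+17=71
- A+C: volume 7+5=12, value 41+17=58
Best: $95.

$95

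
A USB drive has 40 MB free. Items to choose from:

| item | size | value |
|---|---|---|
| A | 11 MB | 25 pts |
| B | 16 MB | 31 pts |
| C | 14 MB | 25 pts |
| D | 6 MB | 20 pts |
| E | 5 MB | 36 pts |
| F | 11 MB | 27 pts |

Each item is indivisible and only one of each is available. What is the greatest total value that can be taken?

Check high-value combinations within 40 MB:
- B+D+E+F: size 16+6+5+11=38, value 31+20+36+27=114
- A+B+D+E: size 11+16+6+5=38, value 25+31+20+36=112
- A+D+E+F: size 11+6+5+11=33, value 25+20+36+27=108
- C+D+E+F: size 14+6+5+11=36, value 25+20+36+27=108
- A+C+D+E: size 11+14+6+5=36, value 25+25+20+36=106
Best: 114 pts.

114 pts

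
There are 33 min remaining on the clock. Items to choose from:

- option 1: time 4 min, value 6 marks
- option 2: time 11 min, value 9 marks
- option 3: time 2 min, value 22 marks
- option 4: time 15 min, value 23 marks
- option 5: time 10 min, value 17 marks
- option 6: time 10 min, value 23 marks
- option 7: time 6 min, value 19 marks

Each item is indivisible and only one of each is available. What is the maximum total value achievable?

87 marks

Check high-value combinations within 33 min:
- option 1+option 3+option 5+option 6+option 7: time 4+2+10+10+6=32, value 6+22+17+23+19=87
- option 3+option 4+option 6+option 7: time 2+15+10+6=33, value 22+23+23+19=87
- option 3+option 5+option 6+option 7: time 2+10+10+6=28, value 22+17+23+19=81
Best: 87 marks.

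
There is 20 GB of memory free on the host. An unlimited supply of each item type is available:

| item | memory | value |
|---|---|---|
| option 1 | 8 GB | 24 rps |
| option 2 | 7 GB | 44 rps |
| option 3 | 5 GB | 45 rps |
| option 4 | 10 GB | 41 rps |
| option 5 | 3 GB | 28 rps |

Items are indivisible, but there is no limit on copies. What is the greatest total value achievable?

Best value-per-unit is option 5 at 28/3; filling with it alone gives 6×28 = 168.
Optimal mix: 1×option 3 + 5×option 5 → memory 20, value 185.

185 rps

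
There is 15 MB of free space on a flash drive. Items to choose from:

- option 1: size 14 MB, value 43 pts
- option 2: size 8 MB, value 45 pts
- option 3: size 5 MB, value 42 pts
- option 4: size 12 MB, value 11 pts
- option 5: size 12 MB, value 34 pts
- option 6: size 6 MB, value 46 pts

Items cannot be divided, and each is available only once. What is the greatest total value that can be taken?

Check high-value combinations within 15 MB:
- option 2+option 6: size 8+6=14, value 45+46=91
- option 3+option 6: size 5+6=11, value 42+46=88
- option 2+option 3: size 8+5=13, value 45+42=87
- option 6: size 6, value 46
Best: 91 pts.

91 pts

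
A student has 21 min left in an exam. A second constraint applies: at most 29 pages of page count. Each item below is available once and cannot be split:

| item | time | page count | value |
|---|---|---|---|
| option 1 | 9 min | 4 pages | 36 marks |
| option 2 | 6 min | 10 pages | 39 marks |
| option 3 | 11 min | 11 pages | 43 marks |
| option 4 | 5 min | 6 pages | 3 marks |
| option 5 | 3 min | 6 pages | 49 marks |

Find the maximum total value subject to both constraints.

131 marks

Feasible sets respecting both limits:
- option 2+option 3+option 5: time 20, page count 27, value 131
- option 1+option 2+option 5: time 18, page count 20, value 124
- option 3+option 4+option 5: time 19, page count 23, value 95
- option 3+option 5: time 14, page count 17, value 92
Best: 131 marks.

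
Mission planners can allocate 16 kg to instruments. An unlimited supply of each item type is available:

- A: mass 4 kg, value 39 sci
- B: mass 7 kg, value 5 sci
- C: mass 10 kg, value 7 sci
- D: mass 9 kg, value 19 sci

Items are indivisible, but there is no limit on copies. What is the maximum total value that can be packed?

Best value-per-unit is A at 39/4, and filling with it alone uses mass 4×4=16. No mix of the others beats 4×39 = 156.

156 sci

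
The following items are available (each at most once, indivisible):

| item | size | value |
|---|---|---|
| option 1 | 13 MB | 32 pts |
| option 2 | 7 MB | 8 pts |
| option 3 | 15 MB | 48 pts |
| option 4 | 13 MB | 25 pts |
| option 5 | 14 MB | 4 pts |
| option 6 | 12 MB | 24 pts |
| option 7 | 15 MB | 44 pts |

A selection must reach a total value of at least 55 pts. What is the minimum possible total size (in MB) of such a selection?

Subsets with value ≥ 55, sorted by total size:
- option 2+option 3: size 22, value 56
- option 1+option 6: size 25, value 56
Minimum size: 22 MB.

22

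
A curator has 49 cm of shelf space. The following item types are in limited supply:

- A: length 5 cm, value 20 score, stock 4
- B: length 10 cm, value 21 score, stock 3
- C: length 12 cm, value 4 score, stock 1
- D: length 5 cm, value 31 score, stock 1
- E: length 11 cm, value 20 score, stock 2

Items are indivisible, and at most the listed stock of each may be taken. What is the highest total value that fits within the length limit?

153 score

Top feasible selections:
- 4×A + 2×B + 1×D: length 45, value 153
- 4×A + 1×B + 1×D + 1×E: length 46, value 152
- 4×A + 1×D + 2×E: length 47, value 151
Best: 153 score.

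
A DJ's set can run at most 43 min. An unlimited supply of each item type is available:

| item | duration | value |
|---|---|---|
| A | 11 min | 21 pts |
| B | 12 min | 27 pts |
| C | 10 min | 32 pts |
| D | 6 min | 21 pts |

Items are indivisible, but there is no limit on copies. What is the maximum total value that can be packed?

Best value-per-unit is D at 21/6, and filling with it alone uses duration 7×6=42. No mix of the others beats 7×21 = 147.

147 pts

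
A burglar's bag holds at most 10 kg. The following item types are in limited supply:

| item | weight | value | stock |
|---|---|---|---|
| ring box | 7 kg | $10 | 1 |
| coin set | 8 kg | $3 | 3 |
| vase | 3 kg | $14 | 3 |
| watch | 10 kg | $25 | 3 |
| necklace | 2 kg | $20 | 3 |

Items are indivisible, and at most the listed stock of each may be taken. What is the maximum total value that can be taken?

$74

Best selections within weight 10 and stock limits:
- 1×vase + 3×necklace: weight 9, value 74
- 2×vase + 2×necklace: weight 10, value 68
Best: $74.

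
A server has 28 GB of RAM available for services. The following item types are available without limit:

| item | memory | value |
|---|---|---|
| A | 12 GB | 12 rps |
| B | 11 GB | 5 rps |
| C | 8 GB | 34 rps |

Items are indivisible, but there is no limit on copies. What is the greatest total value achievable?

Best value-per-unit is C at 34/8, and filling with it alone uses memory 3×8=24. No mix of the others beats 3×34 = 102.

102 rps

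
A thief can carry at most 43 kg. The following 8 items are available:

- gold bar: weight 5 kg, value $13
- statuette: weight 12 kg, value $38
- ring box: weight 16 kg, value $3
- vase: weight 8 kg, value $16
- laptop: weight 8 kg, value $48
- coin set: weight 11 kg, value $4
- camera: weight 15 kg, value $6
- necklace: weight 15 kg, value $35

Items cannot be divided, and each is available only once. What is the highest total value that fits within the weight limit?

$137

Check high-value combinations within 43 kg:
- statuette+vase+laptop+necklace: weight 12+8+8+15=43, value 38+16+48+35=137
- gold bar+statuette+laptop+necklace: weight 5+12+8+15=40, value 13+38+48+35=134
- statuette+laptop+necklace: weight 12+8+15=35, value 38+48+35=121
Best: $137.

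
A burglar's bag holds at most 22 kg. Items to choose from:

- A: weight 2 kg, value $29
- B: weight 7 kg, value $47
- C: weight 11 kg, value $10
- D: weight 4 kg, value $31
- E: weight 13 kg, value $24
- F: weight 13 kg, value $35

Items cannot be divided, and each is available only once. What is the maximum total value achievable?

$111

Check high-value combinations within 22 kg:
- A+B+F: weight 2+7+13=22, value 29+47+35=111
- A+B+D: weight 2+7+4=13, value 29+47+31=107
- A+B+E: weight 2+7+13=22, value 29+47+24=100
- A+D+F: weight 2+4+13=19, value 29+31+35=95
Best: $111.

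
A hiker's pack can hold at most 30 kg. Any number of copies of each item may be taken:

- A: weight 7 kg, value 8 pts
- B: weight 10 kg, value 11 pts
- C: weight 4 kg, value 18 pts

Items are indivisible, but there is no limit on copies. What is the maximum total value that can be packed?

126 pts

Best value-per-unit is C at 18/4, and filling with it alone uses weight 7×4=28. No mix of the others beats 7×18 = 126.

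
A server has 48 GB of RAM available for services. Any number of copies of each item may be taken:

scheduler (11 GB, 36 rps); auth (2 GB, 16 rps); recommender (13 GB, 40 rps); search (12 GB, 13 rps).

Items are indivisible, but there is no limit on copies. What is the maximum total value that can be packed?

Best value-per-unit is auth at 16/2, and filling with it alone uses memory 24×2=48. No mix of the others beats 24×16 = 384.

384 rps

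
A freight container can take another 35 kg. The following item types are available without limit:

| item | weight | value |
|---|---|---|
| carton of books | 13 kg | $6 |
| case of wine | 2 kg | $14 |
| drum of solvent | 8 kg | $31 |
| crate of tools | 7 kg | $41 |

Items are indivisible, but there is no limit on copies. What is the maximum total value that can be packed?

$238

Best value-per-unit is case of wine at 14/2, and filling with it alone uses weight 17×2=34. No mix of the others beats 17×14 = 238.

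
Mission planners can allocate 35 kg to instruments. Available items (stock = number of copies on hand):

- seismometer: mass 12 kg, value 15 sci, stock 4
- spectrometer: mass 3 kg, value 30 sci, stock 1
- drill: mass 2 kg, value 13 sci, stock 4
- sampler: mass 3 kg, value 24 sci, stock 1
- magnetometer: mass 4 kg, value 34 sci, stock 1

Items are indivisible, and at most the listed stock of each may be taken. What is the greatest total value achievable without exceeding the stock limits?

Best selections within mass 35 and stock limits:
- 1×seismometer + 1×spectrometer + 4×drill + 1×sampler + 1×magnetometer: mass 30, value 155
- 1×seismometer + 1×spectrometer + 3×drill + 1×sampler + 1×magnetometer: mass 28, value 142
Best: 155 sci.

155 sci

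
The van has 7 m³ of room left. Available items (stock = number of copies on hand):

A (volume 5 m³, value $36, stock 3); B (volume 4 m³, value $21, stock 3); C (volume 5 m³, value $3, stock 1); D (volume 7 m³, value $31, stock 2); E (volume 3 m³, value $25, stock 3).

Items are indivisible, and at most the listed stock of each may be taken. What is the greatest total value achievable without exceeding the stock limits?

Top feasible selections:
- 2×E: volume 6, value 50
- 1×B + 1×E: volume 7, value 46
- 1×A: volume 5, value 36
Best: $50.

$50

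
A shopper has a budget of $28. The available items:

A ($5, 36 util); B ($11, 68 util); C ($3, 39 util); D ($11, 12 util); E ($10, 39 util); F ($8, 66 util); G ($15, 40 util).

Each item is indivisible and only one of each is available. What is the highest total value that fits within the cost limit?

Check high-value combinations within $28:
- A+B+C+F: cost 5+11+3+8=27, value 36+68+39+66=209
- A+C+E+F: cost 5+3+10+8=26, value 36+39+39+66=180
- B+C+F: cost 11+3+8=22, value 68+39+66=173
- A+B+F: cost 5+11+8=24, value 36+68+66=170
- A+C+D+F: cost 5+3+11+8=27, value 36+39+12+66=153
Best: 209 util.

209 util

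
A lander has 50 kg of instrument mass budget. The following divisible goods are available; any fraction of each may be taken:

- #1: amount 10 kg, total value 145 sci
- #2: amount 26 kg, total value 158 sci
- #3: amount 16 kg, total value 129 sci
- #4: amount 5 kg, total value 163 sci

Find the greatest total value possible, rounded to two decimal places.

Take in order of value per unit:
- #4 (163/5 per unit): all 5 → value 163, running total 163.00
- #1 (145/10 per unit): all 10 → value 145, running total 308.00
- #3 (129/16 per unit): all 16 → value 129, running total 437.00
- #2 (158/26 per unit): 19 of 26 → value 19×158/26 = 115.4615, running total 552.46
Total 552.46.

552.46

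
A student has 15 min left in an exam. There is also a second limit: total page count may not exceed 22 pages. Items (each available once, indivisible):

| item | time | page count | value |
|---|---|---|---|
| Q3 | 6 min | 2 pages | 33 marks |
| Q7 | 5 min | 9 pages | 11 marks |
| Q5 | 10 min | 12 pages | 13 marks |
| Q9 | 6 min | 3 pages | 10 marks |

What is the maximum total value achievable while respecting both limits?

Feasible sets respecting both limits:
- Q3+Q7: time 11, page count 11, value 44
- Q3+Q9: time 12, page count 5, value 43
- Q3: time 6, page count 2, value 33
- Q7+Q5: time 15, page count 21, value 24
Best: 44 marks.

44 marks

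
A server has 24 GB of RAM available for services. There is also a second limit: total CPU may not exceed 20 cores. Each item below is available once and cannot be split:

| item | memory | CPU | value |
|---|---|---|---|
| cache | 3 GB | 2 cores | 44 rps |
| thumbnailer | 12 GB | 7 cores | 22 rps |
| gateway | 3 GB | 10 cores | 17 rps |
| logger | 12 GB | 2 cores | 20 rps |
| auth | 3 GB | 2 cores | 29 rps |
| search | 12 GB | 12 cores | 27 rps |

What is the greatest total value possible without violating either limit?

110 rps

Feasible sets respecting both limits:
- cache+gateway+logger+auth: memory 21, CPU 16, value 110
- cache+auth+search: memory 18, CPU 16, value 100
- cache+thumbnailer+auth: memory 18, CPU 11, value 95
Best: 110 rps.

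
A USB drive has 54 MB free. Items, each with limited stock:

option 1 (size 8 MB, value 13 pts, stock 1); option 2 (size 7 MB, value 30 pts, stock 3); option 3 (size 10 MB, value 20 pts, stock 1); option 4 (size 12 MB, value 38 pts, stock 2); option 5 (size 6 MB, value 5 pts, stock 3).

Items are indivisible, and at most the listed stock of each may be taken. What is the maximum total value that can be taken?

Top feasible selections:
- 1×option 1 + 3×option 2 + 2×option 4: size 53, value 179
- 3×option 2 + 2×option 4 + 1×option 5: size 51, value 171
Best: 179 pts.

179 pts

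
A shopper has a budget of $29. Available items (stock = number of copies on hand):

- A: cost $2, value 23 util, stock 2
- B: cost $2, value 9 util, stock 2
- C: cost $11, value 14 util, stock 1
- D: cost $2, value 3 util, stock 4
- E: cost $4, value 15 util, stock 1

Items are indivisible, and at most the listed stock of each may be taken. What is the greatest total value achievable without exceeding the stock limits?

102 util

Best selections within cost 29 and stock limits:
- 2×A + 2×B + 1×C + 3×D + 1×E: cost 29, value 102
- 2×A + 2×B + 1×C + 2×D + 1×E: cost 27, value 99
- 2×A + 2×B + 1×C + 1×D + 1×E: cost 25, value 96
- 2×A + 1×B + 1×C + 4×D + 1×E: cost 29, value 96
Best: 102 util.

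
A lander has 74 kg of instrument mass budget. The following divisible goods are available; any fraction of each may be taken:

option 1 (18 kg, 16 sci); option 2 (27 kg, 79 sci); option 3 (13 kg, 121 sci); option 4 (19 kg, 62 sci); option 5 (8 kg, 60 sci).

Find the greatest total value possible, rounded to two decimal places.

Take in order of value per unit:
- option 3 (121/13 per unit): all 13 → value 121, running total 121.00
- option 5 (60/8 per unit): all 8 → value 60, running total 181.00
- option 4 (62/19 per unit): all 19 → value 62, running total 243.00
- option 2 (79/27 per unit): all 27 → value 79, running total 322.00
- option 1 (16/18 per unit): 7 of 18 → value 7×16/18 = 6.2222, running total 328.22
Total 328.22.

328.22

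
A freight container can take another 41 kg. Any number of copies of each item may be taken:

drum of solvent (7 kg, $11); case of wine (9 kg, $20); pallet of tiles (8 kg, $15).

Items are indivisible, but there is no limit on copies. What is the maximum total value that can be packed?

$82

Best value-per-unit is case of wine at 20/9; filling with it alone gives 4×20 = 80.
Optimal mix: 2×drum of solvent + 3×case of wine → weight 41, value 82.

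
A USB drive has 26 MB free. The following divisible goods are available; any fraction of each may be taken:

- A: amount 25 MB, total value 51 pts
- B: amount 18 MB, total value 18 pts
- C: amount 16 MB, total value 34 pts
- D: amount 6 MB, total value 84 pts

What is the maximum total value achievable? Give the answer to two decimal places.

Take in order of value per unit:
- D (84/6 per unit): all 6 → value 84, running total 84.00
- C (34/16 per unit): all 16 → value 34, running total 118.00
- A (51/25 per unit): 4 of 25 → value 4×51/25 = 8.1600, running total 126.16
Total 126.16.

126.16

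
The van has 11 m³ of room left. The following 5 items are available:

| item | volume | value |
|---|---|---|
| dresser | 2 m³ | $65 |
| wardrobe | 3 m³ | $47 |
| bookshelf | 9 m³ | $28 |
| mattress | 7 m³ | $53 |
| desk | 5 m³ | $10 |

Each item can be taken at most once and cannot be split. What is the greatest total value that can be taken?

$122

Check high-value combinations within 11 m³:
- dresser+wardrobe+desk: volume 2+3+5=10, value 65+47+10=122
- dresser+mattress: volume 2+7=9, value 65+53=118
- dresser+wardrobe: volume 2+3=5, value 65+47=112
- wardrobe+mattress: volume 3+7=10, value 47+53=100
Best: $122.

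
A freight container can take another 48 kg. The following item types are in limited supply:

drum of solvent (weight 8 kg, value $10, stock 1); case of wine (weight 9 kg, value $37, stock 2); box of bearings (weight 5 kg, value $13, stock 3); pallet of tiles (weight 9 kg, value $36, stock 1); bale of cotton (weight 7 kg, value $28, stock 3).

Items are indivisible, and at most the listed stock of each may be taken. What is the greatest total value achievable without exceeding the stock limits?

Best selections within weight 48 and stock limits:
- 2×case of wine + 1×pallet of tiles + 3×bale of cotton: weight 48, value 194
- 2×case of wine + 1×box of bearings + 1×pallet of tiles + 2×bale of cotton: weight 46, value 179
- 2×case of wine + 1×box of bearings + 3×bale of cotton: weight 44, value 171
Best: $194.

$194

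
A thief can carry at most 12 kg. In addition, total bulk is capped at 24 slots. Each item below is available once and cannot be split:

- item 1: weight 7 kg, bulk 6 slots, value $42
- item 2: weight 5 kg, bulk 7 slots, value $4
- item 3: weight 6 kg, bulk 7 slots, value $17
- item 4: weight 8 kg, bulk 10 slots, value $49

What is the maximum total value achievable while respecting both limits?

Feasible sets respecting both limits:
- item 4: weight 8, bulk 10, value 49
- item 1+item 2: weight 12, bulk 13, value 46
- item 1: weight 7, bulk 6, value 42
Best: $49.

$49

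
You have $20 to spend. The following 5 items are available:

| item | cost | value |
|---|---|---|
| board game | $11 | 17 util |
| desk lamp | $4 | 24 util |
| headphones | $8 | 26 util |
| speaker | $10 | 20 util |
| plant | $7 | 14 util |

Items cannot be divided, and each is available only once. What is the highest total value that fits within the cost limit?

Check high-value combinations within $20:
- desk lamp+headphones+plant: cost 4+8+7=19, value 24+26+14=64
- desk lamp+headphones: cost 4+8=12, value 24+26=50
- headphones+speaker: cost 8+10=18, value 26+20=46
Best: 64 util.

64 util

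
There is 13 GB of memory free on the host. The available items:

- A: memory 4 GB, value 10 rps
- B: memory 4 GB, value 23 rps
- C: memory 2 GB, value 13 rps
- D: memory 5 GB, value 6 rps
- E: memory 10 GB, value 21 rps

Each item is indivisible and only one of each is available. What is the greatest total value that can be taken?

46 rps

Check high-value combinations within 13 GB:
- A+B+C: memory 4+4+2=10, value 10+23+13=46
- B+C+D: memory 4+2+5=11, value 23+13+6=42
- A+B+D: memory 4+4+5=13, value 10+23+6=39
Best: 46 rps.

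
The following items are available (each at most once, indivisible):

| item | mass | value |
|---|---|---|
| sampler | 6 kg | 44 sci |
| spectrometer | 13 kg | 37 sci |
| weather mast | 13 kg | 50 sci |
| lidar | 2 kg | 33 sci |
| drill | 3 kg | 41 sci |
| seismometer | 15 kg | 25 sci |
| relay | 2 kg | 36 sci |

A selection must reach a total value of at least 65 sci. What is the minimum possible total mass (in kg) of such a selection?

4

Subsets with value ≥ 65, sorted by total mass:
- lidar+relay: mass 4, value 69
- drill+relay: mass 5, value 77
- lidar+drill: mass 5, value 74
Minimum mass: 4 kg.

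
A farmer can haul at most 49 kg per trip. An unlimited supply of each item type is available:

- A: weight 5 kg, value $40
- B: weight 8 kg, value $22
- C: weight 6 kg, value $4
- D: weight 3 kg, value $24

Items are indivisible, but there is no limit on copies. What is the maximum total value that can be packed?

Best value-per-unit is A at 40/5; filling with it alone gives 9×40 = 360.
Optimal mix: 8×A + 3×D → weight 49, value 392.

$392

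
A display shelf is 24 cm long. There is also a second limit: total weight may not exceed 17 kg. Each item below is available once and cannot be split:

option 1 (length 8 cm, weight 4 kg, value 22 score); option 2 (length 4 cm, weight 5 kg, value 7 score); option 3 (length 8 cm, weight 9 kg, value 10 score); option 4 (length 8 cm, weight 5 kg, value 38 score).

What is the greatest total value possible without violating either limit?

Feasible sets respecting both limits:
- option 1+option 2+option 4: length 20, weight 14, value 67
- option 1+option 4: length 16, weight 9, value 60
- option 3+option 4: length 16, weight 14, value 48
Best: 67 score.

67 score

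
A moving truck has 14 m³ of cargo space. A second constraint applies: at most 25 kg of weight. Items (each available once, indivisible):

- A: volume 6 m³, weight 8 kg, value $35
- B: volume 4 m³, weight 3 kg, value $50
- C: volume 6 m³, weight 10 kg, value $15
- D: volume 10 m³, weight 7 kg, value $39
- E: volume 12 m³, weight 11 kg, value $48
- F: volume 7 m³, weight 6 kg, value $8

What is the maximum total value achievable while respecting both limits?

Feasible sets respecting both limits:
- B+D: volume 14, weight 10, value 89
- A+B: volume 10, weight 11, value 85
- B+C: volume 10, weight 13, value 65
- B+F: volume 11, weight 9, value 58
Best: $89.

$89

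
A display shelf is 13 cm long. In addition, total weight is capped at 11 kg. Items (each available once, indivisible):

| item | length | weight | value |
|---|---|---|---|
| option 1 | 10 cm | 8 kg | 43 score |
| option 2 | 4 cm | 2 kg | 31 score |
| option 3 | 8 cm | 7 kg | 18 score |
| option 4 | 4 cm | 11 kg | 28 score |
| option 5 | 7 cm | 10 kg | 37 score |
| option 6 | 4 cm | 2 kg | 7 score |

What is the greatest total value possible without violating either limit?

49 score

Feasible sets respecting both limits:
- option 2+option 3: length 12, weight 9, value 49
- option 1: length 10, weight 8, value 43
- option 2+option 6: length 8, weight 4, value 38
Best: 49 score.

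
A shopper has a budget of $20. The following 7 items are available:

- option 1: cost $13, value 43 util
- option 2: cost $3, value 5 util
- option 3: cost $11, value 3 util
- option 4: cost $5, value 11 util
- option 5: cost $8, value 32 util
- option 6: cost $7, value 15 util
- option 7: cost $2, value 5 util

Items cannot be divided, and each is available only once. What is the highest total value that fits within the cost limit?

Check high-value combinations within $20:
- option 1+option 4+option 7: cost 13+5+2=20, value 43+11+5=59
- option 1+option 6: cost 13+7=20, value 43+15=58
- option 4+option 5+option 6: cost 5+8+7=20, value 11+32+15=58
- option 2+option 5+option 6+option 7: cost 3+8+7+2=20, value 5+32+15+5=57
Best: 59 util.

59 util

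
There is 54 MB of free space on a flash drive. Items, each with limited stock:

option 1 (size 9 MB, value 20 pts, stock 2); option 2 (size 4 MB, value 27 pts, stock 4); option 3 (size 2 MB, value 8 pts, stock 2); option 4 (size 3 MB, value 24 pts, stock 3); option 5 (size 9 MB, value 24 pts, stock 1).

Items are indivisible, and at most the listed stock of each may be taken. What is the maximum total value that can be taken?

252 pts

Best selections within size 54 and stock limits:
- 2×option 1 + 4×option 2 + 1×option 3 + 3×option 4 + 1×option 5: size 54, value 252
- 2×option 1 + 4×option 2 + 3×option 4 + 1×option 5: size 52, value 244
Best: 252 pts.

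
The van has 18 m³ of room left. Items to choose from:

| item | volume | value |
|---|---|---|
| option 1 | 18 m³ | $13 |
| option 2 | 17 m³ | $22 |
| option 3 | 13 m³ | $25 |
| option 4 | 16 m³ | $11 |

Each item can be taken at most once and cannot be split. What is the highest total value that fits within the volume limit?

Check high-value combinations within 18 m³:
- option 3: volume 13, value 25
- option 2: volume 17, value 22
- option 1: volume 18, value 13
- option 4: volume 16, value 11
Best: $25.

$25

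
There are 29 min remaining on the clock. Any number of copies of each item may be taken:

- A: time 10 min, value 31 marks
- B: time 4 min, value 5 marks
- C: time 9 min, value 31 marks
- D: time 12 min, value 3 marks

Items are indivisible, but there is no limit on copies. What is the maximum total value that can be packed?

93 marks

Best value-per-unit is C at 31/9; filling with it alone gives 3×31 = 93.
Optimal mix: 2×A + 1×C → time 29, value 93.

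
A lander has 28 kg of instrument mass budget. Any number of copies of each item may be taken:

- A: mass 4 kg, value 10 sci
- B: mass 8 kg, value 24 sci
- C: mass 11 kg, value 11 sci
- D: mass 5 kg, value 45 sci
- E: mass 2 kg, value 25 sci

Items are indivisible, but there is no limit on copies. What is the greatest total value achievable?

350 sci

Best value-per-unit is E at 25/2, and filling with it alone uses mass 14×2=28. No mix of the others beats 14×25 = 350.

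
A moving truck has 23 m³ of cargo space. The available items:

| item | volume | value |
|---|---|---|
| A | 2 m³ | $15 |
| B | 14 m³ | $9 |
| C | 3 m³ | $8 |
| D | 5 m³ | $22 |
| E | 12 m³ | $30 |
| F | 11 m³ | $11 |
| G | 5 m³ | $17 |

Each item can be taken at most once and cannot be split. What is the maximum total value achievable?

$75

Check high-value combinations within 23 m³:
- A+C+D+E: volume 2+3+5+12=22, value 15+8+22+30=75
- A+C+E+G: volume 2+3+12+5=22, value 15+8+30+17=70
- D+E+G: volume 5+12+5=22, value 22+30+17=69
- A+D+E: volume 2+5+12=19, value 15+22+30=67
- A+D+F+G: volume 2+5+11+5=23, value 15+22+11+17=65
Best: $75.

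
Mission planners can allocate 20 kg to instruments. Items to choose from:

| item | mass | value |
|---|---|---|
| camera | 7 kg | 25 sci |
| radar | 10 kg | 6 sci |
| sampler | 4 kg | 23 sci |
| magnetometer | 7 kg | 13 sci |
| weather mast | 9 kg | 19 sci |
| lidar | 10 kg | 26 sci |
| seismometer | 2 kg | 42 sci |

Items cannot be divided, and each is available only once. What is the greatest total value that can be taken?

This is a 0/1 knapsack; check combinations near the capacity.
- camera+sampler+magnetometer+seismometer: mass 7+4+7+2=20, value 25+23+13+42=103
- camera+lidar+seismometer: mass 7+10+2=19, value 25+26+42=93
- sampler+lidar+seismometer: mass 4+10+2=16, value 23+26+42=91
Best: 103 sci.

103 sci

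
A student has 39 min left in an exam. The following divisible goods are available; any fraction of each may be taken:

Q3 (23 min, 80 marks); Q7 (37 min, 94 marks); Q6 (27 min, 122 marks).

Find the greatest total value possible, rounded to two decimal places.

163.74

Take in order of value per unit:
- Q6 (122/27 per unit): all 27 → value 122, running total 122.00
- Q3 (80/23 per unit): 12 of 23 → value 12×80/23 = 41.7391, running total 163.74
Total 163.74.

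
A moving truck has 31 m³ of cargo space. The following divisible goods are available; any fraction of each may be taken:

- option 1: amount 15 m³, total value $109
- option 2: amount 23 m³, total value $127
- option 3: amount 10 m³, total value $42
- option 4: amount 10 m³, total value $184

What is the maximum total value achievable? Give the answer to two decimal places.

Take in order of value per unit:
- option 4 (184/10 per unit): all 10 → value 184, running total 184.00
- option 1 (109/15 per unit): all 15 → value 109, running total 293.00
- option 2 (127/23 per unit): 6 of 23 → value 6×127/23 = 33.1304, running total 326.13
Total 326.13.

326.13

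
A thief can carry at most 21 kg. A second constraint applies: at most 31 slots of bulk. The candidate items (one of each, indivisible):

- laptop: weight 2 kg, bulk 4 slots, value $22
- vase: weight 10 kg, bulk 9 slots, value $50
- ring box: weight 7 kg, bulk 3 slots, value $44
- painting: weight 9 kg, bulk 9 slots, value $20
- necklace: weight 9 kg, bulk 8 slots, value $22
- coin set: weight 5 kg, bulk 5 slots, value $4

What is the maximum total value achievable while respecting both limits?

Feasible sets respecting both limits:
- laptop+vase+ring box: weight 19, bulk 16, value 116
- vase+ring box: weight 17, bulk 12, value 94
- laptop+vase+necklace: weight 21, bulk 21, value 94
- laptop+vase+painting: weight 21, bulk 22, value 92
Best: $116.

$116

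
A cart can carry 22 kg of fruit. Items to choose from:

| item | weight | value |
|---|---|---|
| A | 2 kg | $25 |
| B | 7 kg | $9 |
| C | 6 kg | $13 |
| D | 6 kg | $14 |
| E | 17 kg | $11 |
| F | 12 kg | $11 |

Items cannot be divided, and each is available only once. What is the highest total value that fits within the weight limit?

Check high-value combinations within 22 kg:
- A+B+C+D: weight 2+7+6+6=21, value 25+9+13+14=61
- A+C+D: weight 2+6+6=14, value 25+13+14=52
- A+D+F: weight 2+6+12=20, value 25+14+11=50
- A+C+F: weight 2+6+12=20, value 25+13+11=49
- A+B+D: weight 2+7+6=15, value 25+9+14=48
Best: $61.

$61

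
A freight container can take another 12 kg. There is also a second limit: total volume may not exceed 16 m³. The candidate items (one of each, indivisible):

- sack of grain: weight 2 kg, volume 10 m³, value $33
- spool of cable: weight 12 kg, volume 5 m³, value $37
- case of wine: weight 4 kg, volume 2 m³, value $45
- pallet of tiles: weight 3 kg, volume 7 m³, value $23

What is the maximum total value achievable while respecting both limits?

Feasible sets respecting both limits:
- sack of grain+case of wine: weight 6, volume 12, value 78
- case of wine+pallet of tiles: weight 7, volume 9, value 68
- case of wine: weight 4, volume 2, value 45
- spool of cable: weight 12, volume 5, value 37
Best: $78.

$78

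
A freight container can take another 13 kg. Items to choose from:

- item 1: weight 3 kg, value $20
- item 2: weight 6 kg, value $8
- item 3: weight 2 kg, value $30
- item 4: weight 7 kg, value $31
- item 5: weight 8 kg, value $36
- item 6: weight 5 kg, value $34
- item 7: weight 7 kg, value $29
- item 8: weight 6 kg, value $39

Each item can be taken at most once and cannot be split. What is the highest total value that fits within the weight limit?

$103

Check high-value combinations within 13 kg:
- item 3+item 6+item 8: weight 2+5+6=13, value 30+34+39=103
- item 1+item 3+item 8: weight 3+2+6=11, value 20+30+39=89
- item 1+item 3+item 5: weight 3+2+8=13, value 20+30+36=86
Best: $103.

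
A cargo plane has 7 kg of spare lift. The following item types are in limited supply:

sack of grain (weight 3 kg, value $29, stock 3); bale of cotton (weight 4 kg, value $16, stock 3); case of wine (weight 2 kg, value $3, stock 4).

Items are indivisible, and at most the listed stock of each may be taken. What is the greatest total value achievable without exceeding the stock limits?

Top feasible selections:
- 2×sack of grain: weight 6, value 58
- 1×sack of grain + 1×bale of cotton: weight 7, value 45
Best: $58.

$58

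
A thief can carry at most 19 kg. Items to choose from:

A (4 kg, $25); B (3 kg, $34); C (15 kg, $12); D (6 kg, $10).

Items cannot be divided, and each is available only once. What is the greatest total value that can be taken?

$69

Check high-value combinations within 19 kg:
- A+B+D: weight 4+3+6=13, value 25+34+10=69
- A+B: weight 4+3=7, value 25+34=59
- B+C: weight 3+15=18, value 34+12=46
- B+D: weight 3+6=9, value 34+10=44
- A+C: weight 4+15=19, value 25+12=37
Best: $69.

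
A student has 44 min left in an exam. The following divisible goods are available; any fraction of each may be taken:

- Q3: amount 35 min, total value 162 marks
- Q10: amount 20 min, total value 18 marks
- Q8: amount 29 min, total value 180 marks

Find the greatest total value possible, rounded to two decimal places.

Take in order of value per unit:
- Q8 (180/29 per unit): all 29 → value 180, running total 180.00
- Q3 (162/35 per unit): 15 of 35 → value 15×162/35 = 69.4286, running total 249.43
Total 249.43.

249.43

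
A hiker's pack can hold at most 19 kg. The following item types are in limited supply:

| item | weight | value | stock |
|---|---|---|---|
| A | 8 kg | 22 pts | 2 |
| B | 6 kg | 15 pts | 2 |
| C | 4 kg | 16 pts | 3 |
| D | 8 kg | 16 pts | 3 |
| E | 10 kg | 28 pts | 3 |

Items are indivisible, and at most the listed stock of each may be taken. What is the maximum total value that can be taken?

63 pts

Best selections within weight 19 and stock limits:
- 1×B + 3×C: weight 18, value 63
- 2×C + 1×E: weight 18, value 60
- 1×A + 2×C: weight 16, value 54
- 1×A + 1×B + 1×C: weight 18, value 53
Best: 63 pts.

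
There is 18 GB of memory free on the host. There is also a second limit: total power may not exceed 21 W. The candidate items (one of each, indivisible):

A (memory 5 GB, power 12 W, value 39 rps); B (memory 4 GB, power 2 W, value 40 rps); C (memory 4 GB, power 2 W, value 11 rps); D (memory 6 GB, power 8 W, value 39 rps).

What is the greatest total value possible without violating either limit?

90 rps

Feasible sets respecting both limits:
- A+B+C: memory 13, power 16, value 90
- B+C+D: memory 14, power 12, value 90
- A+B: memory 9, power 14, value 79
- B+D: memory 10, power 10, value 79
Best: 90 rps.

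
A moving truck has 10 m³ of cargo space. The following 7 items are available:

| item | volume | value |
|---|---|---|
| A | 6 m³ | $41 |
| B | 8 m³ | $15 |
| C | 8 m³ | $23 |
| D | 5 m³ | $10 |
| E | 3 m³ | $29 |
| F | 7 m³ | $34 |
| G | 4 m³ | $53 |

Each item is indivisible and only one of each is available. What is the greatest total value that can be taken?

Check high-value combinations within 10 m³:
- A+G: volume 6+4=10, value 41+53=94
- E+G: volume 3+4=7, value 29+53=82
- A+E: volume 6+3=9, value 41+29=70
Best: $94.

$94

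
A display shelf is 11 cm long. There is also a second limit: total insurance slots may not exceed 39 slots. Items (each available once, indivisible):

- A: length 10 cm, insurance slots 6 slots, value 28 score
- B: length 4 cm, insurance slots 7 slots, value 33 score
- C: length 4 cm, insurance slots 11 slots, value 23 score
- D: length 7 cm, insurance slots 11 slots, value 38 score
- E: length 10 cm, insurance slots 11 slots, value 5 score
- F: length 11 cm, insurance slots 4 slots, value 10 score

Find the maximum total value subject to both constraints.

71 score

Feasible sets respecting both limits:
- B+D: length 11, insurance slots 18, value 71
- C+D: length 11, insurance slots 22, value 61
- B+C: length 8, insurance slots 18, value 56
- D: length 7, insurance slots 11, value 38
Best: 71 score.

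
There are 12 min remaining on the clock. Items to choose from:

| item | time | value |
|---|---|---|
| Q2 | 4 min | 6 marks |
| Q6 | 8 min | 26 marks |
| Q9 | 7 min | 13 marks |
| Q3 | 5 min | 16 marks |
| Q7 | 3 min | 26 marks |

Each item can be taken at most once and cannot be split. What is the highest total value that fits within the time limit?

52 marks

This is a 0/1 knapsack; check combinations near the capacity.
- Q6+Q7: time 8+3=11, value 26+26=52
- Q2+Q3+Q7: time 4+5+3=12, value 6+16+26=48
- Q3+Q7: time 5+3=8, value 16+26=42
- Q9+Q7: time 7+3=10, value 13+26=39
Best: 52 marks.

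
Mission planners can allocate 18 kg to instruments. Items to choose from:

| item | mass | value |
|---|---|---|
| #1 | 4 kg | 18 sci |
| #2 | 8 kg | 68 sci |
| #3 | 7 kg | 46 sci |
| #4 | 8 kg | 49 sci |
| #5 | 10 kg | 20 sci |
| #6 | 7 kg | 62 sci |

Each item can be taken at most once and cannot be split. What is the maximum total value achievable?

Check high-value combinations within 18 kg:
- #2+#6: mass 8+7=15, value 68+62=130
- #1+#3+#6: mass 4+7+7=18, value 18+46+62=126
- #2+#4: mass 8+8=16, value 68+49=117
- #2+#3: mass 8+7=15, value 68+46=114
Best: 130 sci.

130 sci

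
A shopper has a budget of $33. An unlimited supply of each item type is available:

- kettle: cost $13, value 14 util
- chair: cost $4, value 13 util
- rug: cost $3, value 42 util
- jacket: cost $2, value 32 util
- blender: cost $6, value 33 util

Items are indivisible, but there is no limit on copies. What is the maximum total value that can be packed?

522 util

Best value-per-unit is jacket at 32/2; filling with it alone gives 16×32 = 512.
Optimal mix: 1×rug + 15×jacket → cost 33, value 522.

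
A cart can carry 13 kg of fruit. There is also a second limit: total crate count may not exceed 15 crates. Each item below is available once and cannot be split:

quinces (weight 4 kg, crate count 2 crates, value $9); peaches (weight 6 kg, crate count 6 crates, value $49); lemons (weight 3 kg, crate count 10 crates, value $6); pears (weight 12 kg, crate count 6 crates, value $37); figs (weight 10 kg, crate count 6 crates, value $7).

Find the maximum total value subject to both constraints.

Feasible sets respecting both limits:
- quinces+peaches: weight 10, crate count 8, value 58
- peaches: weight 6, crate count 6, value 49
- pears: weight 12, crate count 6, value 37
Best: $58.

$58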